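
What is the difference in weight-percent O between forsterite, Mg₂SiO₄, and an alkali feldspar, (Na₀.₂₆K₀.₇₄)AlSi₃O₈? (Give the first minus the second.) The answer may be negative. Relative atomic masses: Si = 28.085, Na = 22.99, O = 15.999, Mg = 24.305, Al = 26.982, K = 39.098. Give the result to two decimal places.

First mineral: 63.996 g O in 140.691 g formula = 45.49 wt% O.
Second mineral: 127.992 g O in 274.139 g formula = 46.69 wt% O.
45.49% − 46.69% gives a difference of -1.20 percentage points.

-1.20 percentage points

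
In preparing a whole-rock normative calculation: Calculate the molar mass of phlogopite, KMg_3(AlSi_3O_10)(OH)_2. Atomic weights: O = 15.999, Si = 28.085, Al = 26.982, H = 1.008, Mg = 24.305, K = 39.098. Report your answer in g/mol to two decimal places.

417.25 g/mol

The formula mass is the sum 1(39.098) + 3(24.305) + 1(26.982) + 3(28.085) + 12(15.999) + 2(1.008).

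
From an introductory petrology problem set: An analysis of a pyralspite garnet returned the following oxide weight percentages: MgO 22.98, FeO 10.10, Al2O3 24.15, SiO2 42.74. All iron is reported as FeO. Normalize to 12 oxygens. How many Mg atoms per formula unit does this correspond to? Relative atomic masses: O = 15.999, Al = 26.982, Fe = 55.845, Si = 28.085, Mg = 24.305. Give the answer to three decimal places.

MgO (M=40.304): mol = 0.57017; Mg = 0.57017, O = 0.57017.
FeO (M=71.844): mol = 0.14058; Fe = 0.14058, O = 0.14058.
Al2O3 (M=101.961): mol = 0.23686; Al = 0.47372, O = 0.71058.
SiO2 (M=60.083): mol = 0.71135; Si = 0.71135, O = 1.42270.
ΣO = 2.84403; factor = 12/ΣO = 4.21936.
Mg apfu = 0.57017 × 4.21936 = 2.406.

2.406 Mg apfu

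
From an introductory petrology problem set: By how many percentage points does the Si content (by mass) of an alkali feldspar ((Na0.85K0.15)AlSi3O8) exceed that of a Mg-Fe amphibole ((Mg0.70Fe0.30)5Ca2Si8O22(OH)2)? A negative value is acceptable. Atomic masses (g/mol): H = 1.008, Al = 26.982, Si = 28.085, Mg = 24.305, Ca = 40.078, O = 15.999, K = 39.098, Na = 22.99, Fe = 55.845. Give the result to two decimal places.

5.70 percentage points

M((Na0.85K0.15)AlSi3O8) = 264.635 g/mol, so wt% Si = 84.255/264.635 × 100 = 31.84%.
M((Mg0.70Fe0.30)5Ca2Si8O22(OH)2) = 859.663 g/mol, so wt% Si = 224.680/859.663 × 100 = 26.14%.
31.84 − 26.14 = 5.70 pp.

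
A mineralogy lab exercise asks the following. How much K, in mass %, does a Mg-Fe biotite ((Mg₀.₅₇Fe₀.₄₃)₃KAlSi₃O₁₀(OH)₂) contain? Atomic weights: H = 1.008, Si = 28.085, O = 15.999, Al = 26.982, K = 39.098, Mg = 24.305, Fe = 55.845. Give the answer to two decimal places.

Formula mass = 1.71·24.305 + 1.29·55.845 + 1·39.098 + 1·26.982 + 3·28.085 + 12·15.999 + 2·1.008 = 457.941 g/mol, of which 39.098 g is K.
So K makes up 39.098/457.941 = 0.0854 of the mass, i.e. 8.54%.

8.54 mass %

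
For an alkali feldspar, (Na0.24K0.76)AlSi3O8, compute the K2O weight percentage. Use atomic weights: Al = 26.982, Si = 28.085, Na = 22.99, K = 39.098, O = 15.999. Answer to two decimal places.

Molar mass of (Na0.24K0.76)AlSi3O8 = 0.24*22.99 + 0.76*39.098 + 1*26.982 + 3*28.085 + 8*15.999 = 274.461 g/mol.
Each formula unit contains 0.76 K, equivalent to 0.76/2 = 0.3800 mol K2O.
M(K2O) = 2×39.098 + 1×15.999 = 94.195 g/mol.
Mass of K2O per formula unit = 0.3800 × 94.195 = 35.794 g.
K2O wt% = 35.794 / 274.461 × 100 = 13.04%.

13.04 wt%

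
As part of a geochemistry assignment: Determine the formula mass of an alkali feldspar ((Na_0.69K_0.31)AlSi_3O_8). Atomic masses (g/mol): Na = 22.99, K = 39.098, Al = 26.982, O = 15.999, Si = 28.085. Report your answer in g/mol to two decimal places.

267.21 g/mol

The formula mass is the sum 0.69×22.99 + 0.31×39.098 + 1×26.982 + 3×28.085 + 8×15.999.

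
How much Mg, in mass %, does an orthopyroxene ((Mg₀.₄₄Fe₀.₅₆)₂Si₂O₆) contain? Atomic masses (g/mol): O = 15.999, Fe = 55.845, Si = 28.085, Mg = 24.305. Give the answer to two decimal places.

9.06 mass %

Molar mass of (Mg₀.₄₄Fe₀.₅₆)₂Si₂O₆: 0.88·24.305 + 1.12·55.845 + 2·28.085 + 6·15.999 = 236.099 g/mol.
Mass of Mg per formula unit: 0.88 × 24.305 = 21.388 g.
Weight fraction Mg = 21.388 / 236.099 = 0.0906.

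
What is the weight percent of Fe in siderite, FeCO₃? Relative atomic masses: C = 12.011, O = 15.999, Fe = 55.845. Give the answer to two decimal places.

Formula mass = 1×55.845 + 1×12.011 + 3×15.999 = 115.853 g/mol, of which 55.845 g is Fe.
So Fe makes up 55.845/115.853 = 0.4820 of the mass, i.e. 48.20%.

48.20 mass %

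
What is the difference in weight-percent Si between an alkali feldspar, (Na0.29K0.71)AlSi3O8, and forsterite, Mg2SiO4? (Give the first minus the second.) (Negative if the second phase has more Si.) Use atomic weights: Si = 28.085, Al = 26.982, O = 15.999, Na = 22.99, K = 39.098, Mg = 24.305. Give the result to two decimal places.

M((Na0.29K0.71)AlSi3O8) = 273.656 g/mol, so wt% Si = 84.255/273.656 × 100 = 30.79%.
M(Mg2SiO4) = 140.691 g/mol, so wt% Si = 28.085/140.691 × 100 = 19.96%.
30.79 − 19.96 = 10.83 pp.

10.83 percentage points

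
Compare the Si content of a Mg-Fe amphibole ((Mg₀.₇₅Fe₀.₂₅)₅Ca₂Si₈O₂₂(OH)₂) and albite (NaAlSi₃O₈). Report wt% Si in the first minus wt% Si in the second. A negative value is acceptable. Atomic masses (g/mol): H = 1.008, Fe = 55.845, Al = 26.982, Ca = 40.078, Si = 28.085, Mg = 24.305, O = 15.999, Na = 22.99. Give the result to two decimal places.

-5.75 percentage points

First mineral: 224.680 g Si in 851.778 g formula = 26.38 wt% Si.
Second mineral: 84.255 g Si in 262.219 g formula = 32.13 wt% Si.
26.38% − 32.13% gives a difference of -5.75 percentage points.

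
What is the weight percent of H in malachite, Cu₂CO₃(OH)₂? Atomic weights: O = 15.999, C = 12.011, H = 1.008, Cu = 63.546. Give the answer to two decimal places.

0.91 wt%

M(Cu₂CO₃(OH)₂) = 221.114 g/mol.
H contributes 2 × 1.008 = 2.016 g per mole.
2.016/221.114 = 0.0091 → 0.91%.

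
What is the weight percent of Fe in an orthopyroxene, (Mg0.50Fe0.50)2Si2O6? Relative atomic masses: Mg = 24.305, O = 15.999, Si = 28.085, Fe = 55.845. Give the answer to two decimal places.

24.04 weight percent

M((Mg0.50Fe0.50)2Si2O6) = 232.314 g/mol.
Fe contributes 1 × 55.845 = 55.845 g per mole.
55.845/232.314 = 0.2404 → 24.04%.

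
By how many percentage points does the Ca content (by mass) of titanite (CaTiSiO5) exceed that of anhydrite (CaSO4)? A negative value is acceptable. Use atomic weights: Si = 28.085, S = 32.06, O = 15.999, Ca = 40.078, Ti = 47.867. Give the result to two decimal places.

Ca in CaTiSiO5: molar mass 196.025 g/mol; 1×40.078 = 40.078 g → 20.45 wt%.
Ca in CaSO4: molar mass 136.134 g/mol; 1×40.078 = 40.078 g → 29.44 wt%.
Difference = 20.45 − 29.44 = -8.99 percentage points.

-8.99 percentage points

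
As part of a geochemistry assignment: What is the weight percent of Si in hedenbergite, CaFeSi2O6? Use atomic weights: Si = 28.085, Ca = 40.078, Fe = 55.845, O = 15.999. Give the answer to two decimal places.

Formula mass = 1*40.078 + 1*55.845 + 2*28.085 + 6*15.999 = 248.087 g/mol, of which 56.170 g is Si.
So Si makes up 56.170/248.087 = 0.2264 of the mass, i.e. 22.64%.

22.64 wt%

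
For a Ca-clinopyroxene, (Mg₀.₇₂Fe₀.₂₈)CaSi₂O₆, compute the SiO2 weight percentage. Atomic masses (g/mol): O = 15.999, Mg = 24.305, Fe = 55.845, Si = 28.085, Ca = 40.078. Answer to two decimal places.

53.32 wt%

Formula mass = 225.378 g/mol.
2 Si → 2.0000 mol SiO2 per formula unit; M(SiO2) = 60.083, so SiO2 mass = 120.166 g.
120.166/225.378 × 100 = 53.32 wt%.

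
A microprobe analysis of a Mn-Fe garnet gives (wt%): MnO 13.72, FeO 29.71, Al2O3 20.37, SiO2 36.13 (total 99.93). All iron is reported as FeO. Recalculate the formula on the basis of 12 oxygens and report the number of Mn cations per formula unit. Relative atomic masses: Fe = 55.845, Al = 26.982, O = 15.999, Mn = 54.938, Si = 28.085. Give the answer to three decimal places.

0.963 Mn apfu

MnO (M=70.937): mol = 0.19341; Mn = 0.19341, O = 0.19341.
FeO (M=71.844): mol = 0.41353; Fe = 0.41353, O = 0.41353.
Al2O3 (M=101.961): mol = 0.19978; Al = 0.39956, O = 0.59934.
SiO2 (M=60.083): mol = 0.60133; Si = 0.60133, O = 1.20266.
ΣO = 2.40894; factor = 12/ΣO = 4.98144.
Mn apfu = 0.19341 × 4.98144 = 0.963.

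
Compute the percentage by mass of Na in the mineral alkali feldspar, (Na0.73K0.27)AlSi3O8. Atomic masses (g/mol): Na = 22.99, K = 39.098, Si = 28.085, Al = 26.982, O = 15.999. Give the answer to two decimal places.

6.30 mass %

Formula mass = 0.73·22.99 + 0.27·39.098 + 1·26.982 + 3·28.085 + 8·15.999 = 266.568 g/mol, of which 16.783 g is Na.
So Na makes up 16.783/266.568 = 0.0630 of the mass, i.e. 6.30%.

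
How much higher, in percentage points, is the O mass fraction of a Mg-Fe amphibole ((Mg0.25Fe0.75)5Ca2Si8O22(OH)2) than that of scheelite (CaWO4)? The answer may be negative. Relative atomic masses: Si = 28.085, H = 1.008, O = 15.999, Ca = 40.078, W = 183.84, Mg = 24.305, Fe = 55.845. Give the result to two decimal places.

O in (Mg0.25Fe0.75)5Ca2Si8O22(OH)2: molar mass 930.628 g/mol; 24×15.999 = 383.976 g → 41.26 wt%.
O in CaWO4: molar mass 287.914 g/mol; 4×15.999 = 63.996 g → 22.23 wt%.
Difference = 41.26 − 22.23 = 19.03 percentage points.

19.03 percentage points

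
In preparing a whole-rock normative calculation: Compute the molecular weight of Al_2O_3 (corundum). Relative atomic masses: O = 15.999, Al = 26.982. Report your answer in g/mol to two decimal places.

Al: 2 × 26.982 = 53.9640
O: 3 × 15.999 = 47.9970
Summing the contributions gives the formula mass.

101.96 g/mol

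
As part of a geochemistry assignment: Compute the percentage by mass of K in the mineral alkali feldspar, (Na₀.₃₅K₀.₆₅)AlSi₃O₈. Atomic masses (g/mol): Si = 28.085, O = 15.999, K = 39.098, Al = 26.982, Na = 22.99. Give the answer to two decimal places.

M((Na₀.₃₅K₀.₆₅)AlSi₃O₈) = 272.689 g/mol.
K contributes 0.65 × 39.098 = 25.414 g per mole.
25.414/272.689 = 0.0932 → 9.32%.

9.32 wt%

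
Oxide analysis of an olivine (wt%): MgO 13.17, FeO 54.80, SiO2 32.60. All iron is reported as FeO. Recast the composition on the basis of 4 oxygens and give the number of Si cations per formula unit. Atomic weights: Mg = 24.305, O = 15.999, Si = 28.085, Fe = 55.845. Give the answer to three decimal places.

0.998 Si apfu

MgO: 13.17/40.304 = 0.32677 mol → 0.32677 mol Mg, 0.32677 mol O.
FeO: 54.80/71.844 = 0.76276 mol → 0.76276 mol Fe, 0.76276 mol O.
SiO2: 32.60/60.083 = 0.54258 mol → 0.54258 mol Si, 1.08516 mol O.
Total oxygen = 2.17469 mol. Normalization factor = 4/2.17469 = 1.83934.
Si per 4 O = 0.54258 × 1.83934 = 0.998.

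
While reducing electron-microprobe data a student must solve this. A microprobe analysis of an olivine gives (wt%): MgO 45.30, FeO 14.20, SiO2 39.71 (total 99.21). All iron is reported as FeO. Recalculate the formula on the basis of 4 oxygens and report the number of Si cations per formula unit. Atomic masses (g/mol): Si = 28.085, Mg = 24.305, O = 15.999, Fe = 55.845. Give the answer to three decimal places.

1.000 Si apfu

MgO (M=40.304): mol = 1.12396; Mg = 1.12396, O = 1.12396.
FeO (M=71.844): mol = 0.19765; Fe = 0.19765, O = 0.19765.
SiO2 (M=60.083): mol = 0.66092; Si = 0.66092, O = 1.32184.
ΣO = 2.64345; factor = 4/ΣO = 1.51317.
Si apfu = 0.66092 × 1.51317 = 1.000.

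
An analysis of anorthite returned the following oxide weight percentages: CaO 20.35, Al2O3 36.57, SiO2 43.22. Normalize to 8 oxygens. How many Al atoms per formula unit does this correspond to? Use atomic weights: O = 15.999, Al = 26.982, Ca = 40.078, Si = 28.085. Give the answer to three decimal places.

CaO: 20.35/56.077 = 0.36289 mol → 0.36289 mol Ca, 0.36289 mol O.
Al2O3: 36.57/101.961 = 0.35867 mol → 0.71734 mol Al, 1.07601 mol O.
SiO2: 43.22/60.083 = 0.71934 mol → 0.71934 mol Si, 1.43868 mol O.
Total oxygen = 2.87758 mol. Normalization factor = 8/2.87758 = 2.78011.
Al per 8 O = 0.71734 × 2.78011 = 1.994.

1.994 Al apfu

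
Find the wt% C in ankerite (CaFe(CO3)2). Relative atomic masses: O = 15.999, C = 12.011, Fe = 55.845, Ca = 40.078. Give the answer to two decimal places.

Molar mass of CaFe(CO3)2: 1*40.078 + 1*55.845 + 2*12.011 + 6*15.999 = 215.939 g/mol.
Mass of C per formula unit: 2 × 12.011 = 24.022 g.
Weight fraction C = 24.022 / 215.939 = 0.1112.

11.12 weight percent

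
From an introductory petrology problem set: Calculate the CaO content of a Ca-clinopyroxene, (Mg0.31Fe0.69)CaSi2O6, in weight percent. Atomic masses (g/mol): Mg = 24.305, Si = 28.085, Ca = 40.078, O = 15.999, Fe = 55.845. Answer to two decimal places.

Molar mass of (Mg0.31Fe0.69)CaSi2O6 = 0.31×24.305 + 0.69×55.845 + 1×40.078 + 2×28.085 + 6×15.999 = 238.310 g/mol.
Each formula unit contains 1 Ca, equivalent to 1/1 = 1.0000 mol CaO.
M(CaO) = 1×40.078 + 1×15.999 = 56.077 g/mol.
Mass of CaO per formula unit = 1.0000 × 56.077 = 56.077 g.
CaO wt% = 56.077 / 238.310 × 100 = 23.53%.

23.53 wt%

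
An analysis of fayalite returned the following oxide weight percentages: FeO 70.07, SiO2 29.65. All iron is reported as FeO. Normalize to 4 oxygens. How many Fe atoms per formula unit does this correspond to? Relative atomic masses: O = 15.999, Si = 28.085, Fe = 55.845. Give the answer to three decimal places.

1.988 Fe apfu

70.07 wt% FeO ÷ 71.844 g/mol = 0.97531 mol, giving 0.97531 Fe and 0.97531 O.
29.65 wt% SiO2 ÷ 60.083 g/mol = 0.49348 mol, giving 0.49348 Si and 0.98696 O.
Oxygen sums to 1.96227; scaling by 4/1.96227 = 2.03846 puts the formula on 4 O.
Fe: 0.97531 × 2.03846 = 1.988 atoms per formula unit.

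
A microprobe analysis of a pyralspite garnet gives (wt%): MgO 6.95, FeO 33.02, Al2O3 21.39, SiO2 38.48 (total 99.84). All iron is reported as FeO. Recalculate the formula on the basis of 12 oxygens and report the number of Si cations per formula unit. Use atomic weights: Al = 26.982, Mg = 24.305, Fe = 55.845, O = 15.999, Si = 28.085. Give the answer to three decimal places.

3.023 Si apfu

MgO (M=40.304): mol = 0.17244; Mg = 0.17244, O = 0.17244.
FeO (M=71.844): mol = 0.45961; Fe = 0.45961, O = 0.45961.
Al2O3 (M=101.961): mol = 0.20979; Al = 0.41958, O = 0.62937.
SiO2 (M=60.083): mol = 0.64045; Si = 0.64045, O = 1.28090.
ΣO = 2.54232; factor = 12/ΣO = 4.72010.
Si apfu = 0.64045 × 4.72010 = 3.023.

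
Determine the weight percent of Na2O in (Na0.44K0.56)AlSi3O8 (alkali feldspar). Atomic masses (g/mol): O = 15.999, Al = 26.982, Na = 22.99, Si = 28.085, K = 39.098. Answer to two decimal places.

Formula mass = 271.239 g/mol.
0.44 Na → 0.2200 mol Na2O per formula unit; M(Na2O) = 61.979, so Na2O mass = 13.635 g.
13.635/271.239 × 100 = 5.03 wt%.

5.03 wt%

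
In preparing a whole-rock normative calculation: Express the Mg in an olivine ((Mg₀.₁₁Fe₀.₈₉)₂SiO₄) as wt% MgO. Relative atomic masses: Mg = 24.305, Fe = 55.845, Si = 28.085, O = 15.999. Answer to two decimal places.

M((Mg₀.₁₁Fe₀.₈₉)₂SiO₄) = 196.832 g/mol; M(MgO) = 40.304 g/mol.
Moles MgO per formula unit = 0.22 Mg ÷ 1 = 0.2200.
MgO fraction = (0.2200 × 40.304) / 196.832 = 8.867/196.832 = 0.0450.

4.50 wt%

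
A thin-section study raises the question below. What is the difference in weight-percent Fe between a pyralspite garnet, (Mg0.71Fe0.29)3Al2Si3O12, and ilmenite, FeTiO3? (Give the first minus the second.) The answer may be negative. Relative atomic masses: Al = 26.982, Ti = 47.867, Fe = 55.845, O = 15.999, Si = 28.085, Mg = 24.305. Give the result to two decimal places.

M((Mg0.71Fe0.29)3Al2Si3O12) = 430.562 g/mol, so wt% Fe = 48.585/430.562 × 100 = 11.28%.
M(FeTiO3) = 151.709 g/mol, so wt% Fe = 55.845/151.709 × 100 = 36.81%.
11.28 − 36.81 = -25.53 pp.

-25.53 percentage points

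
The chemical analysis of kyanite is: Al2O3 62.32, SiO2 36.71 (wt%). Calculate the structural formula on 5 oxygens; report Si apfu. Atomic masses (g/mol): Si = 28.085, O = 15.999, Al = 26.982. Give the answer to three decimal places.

1.000 Si apfu

62.32 wt% Al2O3 ÷ 101.961 g/mol = 0.61121 mol, giving 1.22242 Al and 1.83363 O.
36.71 wt% SiO2 ÷ 60.083 g/mol = 0.61099 mol, giving 0.61099 Si and 1.22198 O.
Oxygen sums to 3.05561; scaling by 5/3.05561 = 1.63633 puts the formula on 5 O.
Si: 0.61099 × 1.63633 = 1.000 atoms per formula unit.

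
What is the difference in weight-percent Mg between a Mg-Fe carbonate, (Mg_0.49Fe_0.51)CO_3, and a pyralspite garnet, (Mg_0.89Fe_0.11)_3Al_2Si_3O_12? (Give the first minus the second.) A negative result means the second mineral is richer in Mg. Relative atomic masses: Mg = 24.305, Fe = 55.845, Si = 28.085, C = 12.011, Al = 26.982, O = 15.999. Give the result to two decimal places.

-3.83 percentage points

First mineral: 11.909 g Mg in 100.398 g formula = 11.86 wt% Mg.
Second mineral: 64.894 g Mg in 413.530 g formula = 15.69 wt% Mg.
11.86% − 15.69% gives a difference of -3.83 percentage points.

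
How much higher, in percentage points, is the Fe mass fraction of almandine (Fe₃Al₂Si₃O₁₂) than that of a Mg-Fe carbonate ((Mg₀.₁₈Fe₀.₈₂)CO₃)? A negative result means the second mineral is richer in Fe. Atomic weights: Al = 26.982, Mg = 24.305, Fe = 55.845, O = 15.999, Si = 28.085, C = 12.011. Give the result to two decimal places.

-7.90 percentage points

M(Fe₃Al₂Si₃O₁₂) = 497.742 g/mol, so wt% Fe = 167.535/497.742 × 100 = 33.66%.
M((Mg₀.₁₈Fe₀.₈₂)CO₃) = 110.176 g/mol, so wt% Fe = 45.793/110.176 × 100 = 41.56%.
33.66 − 41.56 = -7.90 pp.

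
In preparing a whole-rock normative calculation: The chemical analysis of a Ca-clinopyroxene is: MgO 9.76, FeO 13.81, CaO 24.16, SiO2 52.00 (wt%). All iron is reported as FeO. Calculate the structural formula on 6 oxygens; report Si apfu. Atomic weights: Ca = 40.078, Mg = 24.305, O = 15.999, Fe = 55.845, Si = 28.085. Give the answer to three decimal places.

MgO (M=40.304): mol = 0.24216; Mg = 0.24216, O = 0.24216.
FeO (M=71.844): mol = 0.19222; Fe = 0.19222, O = 0.19222.
CaO (M=56.077): mol = 0.43084; Ca = 0.43084, O = 0.43084.
SiO2 (M=60.083): mol = 0.86547; Si = 0.86547, O = 1.73094.
ΣO = 2.59616; factor = 6/ΣO = 2.31111.
Si apfu = 0.86547 × 2.31111 = 2.000.

2.000 Si apfu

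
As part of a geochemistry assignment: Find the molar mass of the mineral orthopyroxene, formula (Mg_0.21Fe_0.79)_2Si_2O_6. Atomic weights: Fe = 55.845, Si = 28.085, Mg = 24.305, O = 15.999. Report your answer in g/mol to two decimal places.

250.61 g/mol

Mg: 0.42 × 24.305 = 10.2081
Fe: 1.58 × 55.845 = 88.2351
Si: 2 × 28.085 = 56.1700
O: 6 × 15.999 = 95.9940
Summing the contributions gives the formula mass.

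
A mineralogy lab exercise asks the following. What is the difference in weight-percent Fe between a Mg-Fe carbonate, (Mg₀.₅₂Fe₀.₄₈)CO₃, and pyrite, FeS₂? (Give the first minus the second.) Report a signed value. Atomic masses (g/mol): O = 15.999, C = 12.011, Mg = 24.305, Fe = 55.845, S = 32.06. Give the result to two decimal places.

First mineral: 26.806 g Fe in 99.452 g formula = 26.95 wt% Fe.
Second mineral: 55.845 g Fe in 119.965 g formula = 46.55 wt% Fe.
26.95% − 46.55% gives a difference of -19.60 percentage points.

-19.60 percentage points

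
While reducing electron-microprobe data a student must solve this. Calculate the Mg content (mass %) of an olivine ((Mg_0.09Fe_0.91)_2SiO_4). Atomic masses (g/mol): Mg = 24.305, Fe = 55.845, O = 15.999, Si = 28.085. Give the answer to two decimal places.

Molar mass of (Mg_0.09Fe_0.91)_2SiO_4: 0.18·24.305 + 1.82·55.845 + 1·28.085 + 4·15.999 = 198.094 g/mol.
Mass of Mg per formula unit: 0.18 × 24.305 = 4.375 g.
Weight fraction Mg = 4.375 / 198.094 = 0.0221.

2.21 mass %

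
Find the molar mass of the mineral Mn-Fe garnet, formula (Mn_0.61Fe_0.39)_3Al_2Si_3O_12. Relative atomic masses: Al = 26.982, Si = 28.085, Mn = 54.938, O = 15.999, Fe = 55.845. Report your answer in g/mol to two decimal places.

M = 1.83*54.938 + 1.17*55.845 + 2*26.982 + 3*28.085 + 12*15.999

496.08 g/mol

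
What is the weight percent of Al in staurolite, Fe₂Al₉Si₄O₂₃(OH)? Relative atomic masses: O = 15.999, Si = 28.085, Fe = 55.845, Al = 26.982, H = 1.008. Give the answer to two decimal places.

Formula mass = 2·55.845 + 9·26.982 + 4·28.085 + 24·15.999 + 1·1.008 = 851.852 g/mol, of which 242.838 g is Al.
So Al makes up 242.838/851.852 = 0.2851 of the mass, i.e. 28.51%.

28.51 weight percent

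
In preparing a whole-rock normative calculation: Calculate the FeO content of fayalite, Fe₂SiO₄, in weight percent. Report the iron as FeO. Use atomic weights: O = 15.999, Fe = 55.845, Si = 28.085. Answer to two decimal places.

Molar mass of Fe₂SiO₄ = 2×55.845 + 1×28.085 + 4×15.999 = 203.771 g/mol.
Each formula unit contains 2 Fe, equivalent to 2/1 = 2.0000 mol FeO.
M(FeO) = 1×55.845 + 1×15.999 = 71.844 g/mol.
Mass of FeO per formula unit = 2.0000 × 71.844 = 143.688 g.
FeO wt% = 143.688 / 203.771 × 100 = 70.51%.

70.51 wt%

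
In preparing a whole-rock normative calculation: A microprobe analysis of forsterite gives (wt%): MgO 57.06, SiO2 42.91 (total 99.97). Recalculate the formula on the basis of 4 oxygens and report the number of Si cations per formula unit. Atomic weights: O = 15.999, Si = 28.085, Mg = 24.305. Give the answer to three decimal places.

1.004 Si apfu

57.06 wt% MgO ÷ 40.304 g/mol = 1.41574 mol, giving 1.41574 Mg and 1.41574 O.
42.91 wt% SiO2 ÷ 60.083 g/mol = 0.71418 mol, giving 0.71418 Si and 1.42836 O.
Oxygen sums to 2.84410; scaling by 4/2.84410 = 1.40642 puts the formula on 4 O.
Si: 0.71418 × 1.40642 = 1.004 atoms per formula unit.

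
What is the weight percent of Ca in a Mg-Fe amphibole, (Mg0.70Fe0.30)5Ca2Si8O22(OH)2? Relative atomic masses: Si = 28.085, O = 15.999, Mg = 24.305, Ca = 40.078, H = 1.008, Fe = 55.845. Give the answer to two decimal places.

Formula mass = 3.50×24.305 + 1.50×55.845 + 2×40.078 + 8×28.085 + 24×15.999 + 2×1.008 = 859.663 g/mol, of which 80.156 g is Ca.
So Ca makes up 80.156/859.663 = 0.0932 of the mass, i.e. 9.32%.

9.32 wt%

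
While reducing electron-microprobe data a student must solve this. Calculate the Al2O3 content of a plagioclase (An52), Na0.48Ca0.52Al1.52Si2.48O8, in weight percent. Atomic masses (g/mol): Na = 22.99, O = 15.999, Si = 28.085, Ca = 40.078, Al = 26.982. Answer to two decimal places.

Molar mass of Na0.48Ca0.52Al1.52Si2.48O8 = 0.48·22.99 + 0.52·40.078 + 1.52·26.982 + 2.48·28.085 + 8·15.999 = 270.531 g/mol.
Each formula unit contains 1.52 Al, equivalent to 1.52/2 = 0.7600 mol Al2O3.
M(Al2O3) = 2×26.982 + 3×15.999 = 101.961 g/mol.
Mass of Al2O3 per formula unit = 0.7600 × 101.961 = 77.490 g.
Al2O3 wt% = 77.490 / 270.531 × 100 = 28.64%.

28.64 wt%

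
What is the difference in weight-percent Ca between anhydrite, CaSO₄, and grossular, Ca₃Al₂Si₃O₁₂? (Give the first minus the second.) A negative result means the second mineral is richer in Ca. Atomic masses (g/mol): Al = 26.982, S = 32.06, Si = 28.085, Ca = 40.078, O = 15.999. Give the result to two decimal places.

M(CaSO₄) = 136.134 g/mol, so wt% Ca = 40.078/136.134 × 100 = 29.44%.
M(Ca₃Al₂Si₃O₁₂) = 450.441 g/mol, so wt% Ca = 120.234/450.441 × 100 = 26.69%.
29.44 − 26.69 = 2.75 pp.

2.75 percentage points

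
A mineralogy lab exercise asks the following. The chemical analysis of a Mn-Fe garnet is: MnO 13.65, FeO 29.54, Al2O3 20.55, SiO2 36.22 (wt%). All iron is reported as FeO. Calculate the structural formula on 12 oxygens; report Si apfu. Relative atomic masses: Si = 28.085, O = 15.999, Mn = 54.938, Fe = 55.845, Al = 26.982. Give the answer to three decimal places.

2.997 Si apfu

MnO: 13.65/70.937 = 0.19242 mol → 0.19242 mol Mn, 0.19242 mol O.
FeO: 29.54/71.844 = 0.41117 mol → 0.41117 mol Fe, 0.41117 mol O.
Al2O3: 20.55/101.961 = 0.20155 mol → 0.40310 mol Al, 0.60465 mol O.
SiO2: 36.22/60.083 = 0.60283 mol → 0.60283 mol Si, 1.20566 mol O.
Total oxygen = 2.41390 mol. Normalization factor = 12/2.41390 = 4.97121.
Si per 12 O = 0.60283 × 4.97121 = 2.997.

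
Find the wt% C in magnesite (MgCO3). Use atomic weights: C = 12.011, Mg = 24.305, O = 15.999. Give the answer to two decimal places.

14.25 weight percent

Formula mass = 1*24.305 + 1*12.011 + 3*15.999 = 84.313 g/mol, of which 12.011 g is C.
So C makes up 12.011/84.313 = 0.1425 of the mass, i.e. 14.25%.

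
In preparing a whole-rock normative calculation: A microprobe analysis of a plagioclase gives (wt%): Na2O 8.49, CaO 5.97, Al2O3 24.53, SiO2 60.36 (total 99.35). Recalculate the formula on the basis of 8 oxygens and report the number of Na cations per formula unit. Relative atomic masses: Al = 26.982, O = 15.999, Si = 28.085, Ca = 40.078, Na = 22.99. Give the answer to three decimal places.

Na2O: 8.49/61.979 = 0.13698 mol → 0.27396 mol Na, 0.13698 mol O.
CaO: 5.97/56.077 = 0.10646 mol → 0.10646 mol Ca, 0.10646 mol O.
Al2O3: 24.53/101.961 = 0.24058 mol → 0.48116 mol Al, 0.72174 mol O.
SiO2: 60.36/60.083 = 1.00461 mol → 1.00461 mol Si, 2.00922 mol O.
Total oxygen = 2.97440 mol. Normalization factor = 8/2.97440 = 2.68962.
Na per 8 O = 0.27396 × 2.68962 = 0.737.

0.737 Na apfu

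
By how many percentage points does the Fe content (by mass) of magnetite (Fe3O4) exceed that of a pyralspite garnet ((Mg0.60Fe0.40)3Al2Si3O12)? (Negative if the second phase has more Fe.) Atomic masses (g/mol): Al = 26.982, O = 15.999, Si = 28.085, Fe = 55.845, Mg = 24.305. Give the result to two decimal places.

Fe in Fe3O4: molar mass 231.531 g/mol; 3×55.845 = 167.535 g → 72.36 wt%.
Fe in (Mg0.60Fe0.40)3Al2Si3O12: molar mass 440.970 g/mol; 1.20×55.845 = 67.014 g → 15.20 wt%.
Difference = 72.36 − 15.20 = 57.16 percentage points.

57.16 percentage points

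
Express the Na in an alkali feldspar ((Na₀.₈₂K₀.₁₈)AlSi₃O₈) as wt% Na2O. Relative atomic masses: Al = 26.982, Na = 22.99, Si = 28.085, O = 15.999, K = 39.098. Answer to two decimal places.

M((Na₀.₈₂K₀.₁₈)AlSi₃O₈) = 265.118 g/mol; M(Na2O) = 61.979 g/mol.
Moles Na2O per formula unit = 0.82 Na ÷ 2 = 0.4100.
Na2O fraction = (0.4100 × 61.979) / 265.118 = 25.411/265.118 = 0.0958.

9.58 wt%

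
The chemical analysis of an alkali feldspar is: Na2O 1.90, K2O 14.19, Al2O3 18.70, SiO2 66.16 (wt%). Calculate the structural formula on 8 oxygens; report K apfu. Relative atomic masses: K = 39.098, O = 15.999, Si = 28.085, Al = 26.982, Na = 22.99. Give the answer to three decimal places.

0.822 K apfu

Na2O (M=61.979): mol = 0.03066; Na = 0.06132, O = 0.03066.
K2O (M=94.195): mol = 0.15064; K = 0.30128, O = 0.15064.
Al2O3 (M=101.961): mol = 0.18340; Al = 0.36680, O = 0.55020.
SiO2 (M=60.083): mol = 1.10114; Si = 1.10114, O = 2.20228.
ΣO = 2.93378; factor = 8/ΣO = 2.72686.
K apfu = 0.30128 × 2.72686 = 0.822.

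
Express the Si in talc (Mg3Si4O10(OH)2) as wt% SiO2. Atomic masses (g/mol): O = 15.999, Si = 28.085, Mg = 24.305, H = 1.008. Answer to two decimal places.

63.37 wt%

Molar mass of Mg3Si4O10(OH)2 = 3*24.305 + 4*28.085 + 12*15.999 + 2*1.008 = 379.259 g/mol.
Each formula unit contains 4 Si, equivalent to 4/1 = 4.0000 mol SiO2.
M(SiO2) = 1×28.085 + 2×15.999 = 60.083 g/mol.
Mass of SiO2 per formula unit = 4.0000 × 60.083 = 240.332 g.
SiO2 wt% = 240.332 / 379.259 × 100 = 63.37%.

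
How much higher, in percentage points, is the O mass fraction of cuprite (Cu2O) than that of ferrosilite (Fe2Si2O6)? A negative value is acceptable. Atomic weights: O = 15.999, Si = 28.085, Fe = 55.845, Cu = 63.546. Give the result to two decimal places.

First mineral: 15.999 g O in 143.091 g formula = 11.18 wt% O.
Second mineral: 95.994 g O in 263.854 g formula = 36.38 wt% O.
11.18% − 36.38% gives a difference of -25.20 percentage points.

-25.20 percentage points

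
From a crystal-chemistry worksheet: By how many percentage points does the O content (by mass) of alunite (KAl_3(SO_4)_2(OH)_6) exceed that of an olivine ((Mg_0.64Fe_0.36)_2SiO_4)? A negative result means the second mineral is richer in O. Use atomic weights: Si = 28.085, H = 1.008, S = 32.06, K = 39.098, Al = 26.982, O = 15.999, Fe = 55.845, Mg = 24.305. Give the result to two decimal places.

M(KAl_3(SO_4)_2(OH)_6) = 414.198 g/mol, so wt% O = 223.986/414.198 × 100 = 54.08%.
M((Mg_0.64Fe_0.36)_2SiO_4) = 163.400 g/mol, so wt% O = 63.996/163.400 × 100 = 39.17%.
54.08 − 39.17 = 14.91 pp.

14.91 percentage points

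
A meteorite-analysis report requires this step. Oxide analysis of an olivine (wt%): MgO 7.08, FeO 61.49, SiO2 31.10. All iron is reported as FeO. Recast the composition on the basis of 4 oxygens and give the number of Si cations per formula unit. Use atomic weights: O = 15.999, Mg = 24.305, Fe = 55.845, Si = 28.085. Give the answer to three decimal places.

1.002 Si apfu

7.08 wt% MgO ÷ 40.304 g/mol = 0.17566 mol, giving 0.17566 Mg and 0.17566 O.
61.49 wt% FeO ÷ 71.844 g/mol = 0.85588 mol, giving 0.85588 Fe and 0.85588 O.
31.10 wt% SiO2 ÷ 60.083 g/mol = 0.51762 mol, giving 0.51762 Si and 1.03524 O.
Oxygen sums to 2.06678; scaling by 4/2.06678 = 1.93538 puts the formula on 4 O.
Si: 0.51762 × 1.93538 = 1.002 atoms per formula unit.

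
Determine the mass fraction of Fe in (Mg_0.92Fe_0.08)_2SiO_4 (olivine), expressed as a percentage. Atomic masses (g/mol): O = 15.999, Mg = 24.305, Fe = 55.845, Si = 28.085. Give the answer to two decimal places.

Molar mass of (Mg_0.92Fe_0.08)_2SiO_4: 1.84*24.305 + 0.16*55.845 + 1*28.085 + 4*15.999 = 145.737 g/mol.
Mass of Fe per formula unit: 0.16 × 55.845 = 8.935 g.
Weight fraction Fe = 8.935 / 145.737 = 0.0613.

6.13 weight percent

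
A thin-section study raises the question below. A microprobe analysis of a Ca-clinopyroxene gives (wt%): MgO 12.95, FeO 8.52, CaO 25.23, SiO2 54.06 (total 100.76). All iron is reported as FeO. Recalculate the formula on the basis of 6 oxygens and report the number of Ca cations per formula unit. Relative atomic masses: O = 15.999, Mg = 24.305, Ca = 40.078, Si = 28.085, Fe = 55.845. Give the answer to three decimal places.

1.004 Ca apfu

MgO (M=40.304): mol = 0.32131; Mg = 0.32131, O = 0.32131.
FeO (M=71.844): mol = 0.11859; Fe = 0.11859, O = 0.11859.
CaO (M=56.077): mol = 0.44992; Ca = 0.44992, O = 0.44992.
SiO2 (M=60.083): mol = 0.89976; Si = 0.89976, O = 1.79952.
ΣO = 2.68934; factor = 6/ΣO = 2.23103.
Ca apfu = 0.44992 × 2.23103 = 1.004.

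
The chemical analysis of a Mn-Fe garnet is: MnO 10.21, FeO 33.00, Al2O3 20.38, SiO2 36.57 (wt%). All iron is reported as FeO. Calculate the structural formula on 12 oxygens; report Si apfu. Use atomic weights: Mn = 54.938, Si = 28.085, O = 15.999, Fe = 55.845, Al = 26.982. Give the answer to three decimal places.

3.018 Si apfu

MnO (M=70.937): mol = 0.14393; Mn = 0.14393, O = 0.14393.
FeO (M=71.844): mol = 0.45933; Fe = 0.45933, O = 0.45933.
Al2O3 (M=101.961): mol = 0.19988; Al = 0.39976, O = 0.59964.
SiO2 (M=60.083): mol = 0.60866; Si = 0.60866, O = 1.21732.
ΣO = 2.42022; factor = 12/ΣO = 4.95823.
Si apfu = 0.60866 × 4.95823 = 3.018.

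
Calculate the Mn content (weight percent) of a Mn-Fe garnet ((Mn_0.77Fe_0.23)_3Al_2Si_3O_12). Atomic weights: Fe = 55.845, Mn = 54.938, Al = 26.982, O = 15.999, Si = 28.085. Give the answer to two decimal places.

25.60 weight percent

M((Mn_0.77Fe_0.23)_3Al_2Si_3O_12) = 495.647 g/mol.
Mn contributes 2.31 × 54.938 = 126.907 g per mole.
126.907/495.647 = 0.2560 → 25.60%.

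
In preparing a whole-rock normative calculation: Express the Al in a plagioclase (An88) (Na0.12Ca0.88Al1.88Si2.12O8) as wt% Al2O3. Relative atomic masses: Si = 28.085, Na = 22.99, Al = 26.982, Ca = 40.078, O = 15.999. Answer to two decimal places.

Molar mass of Na0.12Ca0.88Al1.88Si2.12O8 = 0.12*22.99 + 0.88*40.078 + 1.88*26.982 + 2.12*28.085 + 8*15.999 = 276.286 g/mol.
Each formula unit contains 1.88 Al, equivalent to 1.88/2 = 0.9400 mol Al2O3.
M(Al2O3) = 2×26.982 + 3×15.999 = 101.961 g/mol.
Mass of Al2O3 per formula unit = 0.9400 × 101.961 = 95.843 g.
Al2O3 wt% = 95.843 / 276.286 × 100 = 34.69%.

34.69 wt%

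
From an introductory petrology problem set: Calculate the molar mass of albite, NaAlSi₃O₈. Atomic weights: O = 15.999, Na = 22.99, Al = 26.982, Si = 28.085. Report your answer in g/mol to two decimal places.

Na: 1 × 22.99 = 22.9900
Al: 1 × 26.982 = 26.9820
Si: 3 × 28.085 = 84.2550
O: 8 × 15.999 = 127.9920
Summing the contributions gives the formula mass.

262.22 g/mol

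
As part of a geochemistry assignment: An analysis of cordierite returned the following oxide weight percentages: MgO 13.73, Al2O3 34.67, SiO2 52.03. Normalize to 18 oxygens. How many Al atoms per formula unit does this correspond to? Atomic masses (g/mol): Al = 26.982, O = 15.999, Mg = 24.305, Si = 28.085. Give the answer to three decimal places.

MgO (M=40.304): mol = 0.34066; Mg = 0.34066, O = 0.34066.
Al2O3 (M=101.961): mol = 0.34003; Al = 0.68006, O = 1.02009.
SiO2 (M=60.083): mol = 0.86597; Si = 0.86597, O = 1.73194.
ΣO = 3.09269; factor = 18/ΣO = 5.82018.
Al apfu = 0.68006 × 5.82018 = 3.958.

3.958 Al apfu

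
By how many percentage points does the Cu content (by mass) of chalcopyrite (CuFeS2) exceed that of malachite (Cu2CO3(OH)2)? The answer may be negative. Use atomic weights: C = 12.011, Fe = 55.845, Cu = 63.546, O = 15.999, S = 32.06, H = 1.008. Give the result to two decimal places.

-22.85 percentage points

First mineral: 63.546 g Cu in 183.511 g formula = 34.63 wt% Cu.
Second mineral: 127.092 g Cu in 221.114 g formula = 57.48 wt% Cu.
34.63% − 57.48% gives a difference of -22.85 percentage points.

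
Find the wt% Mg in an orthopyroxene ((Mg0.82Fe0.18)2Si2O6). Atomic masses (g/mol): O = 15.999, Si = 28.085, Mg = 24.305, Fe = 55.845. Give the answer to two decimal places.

M((Mg0.82Fe0.18)2Si2O6) = 212.128 g/mol.
Mg contributes 1.64 × 24.305 = 39.860 g per mole.
39.860/212.128 = 0.1879 → 18.79%.

18.79 wt%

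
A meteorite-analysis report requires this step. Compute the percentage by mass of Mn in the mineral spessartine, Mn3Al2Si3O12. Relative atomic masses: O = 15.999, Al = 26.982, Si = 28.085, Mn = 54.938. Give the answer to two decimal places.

Formula mass = 3×54.938 + 2×26.982 + 3×28.085 + 12×15.999 = 495.021 g/mol, of which 164.814 g is Mn.
So Mn makes up 164.814/495.021 = 0.3329 of the mass, i.e. 33.29%.

33.29 weight percent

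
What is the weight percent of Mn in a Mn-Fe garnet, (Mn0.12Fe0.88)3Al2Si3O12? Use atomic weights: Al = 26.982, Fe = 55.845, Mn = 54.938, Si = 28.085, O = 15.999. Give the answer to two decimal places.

3.98 mass %

M((Mn0.12Fe0.88)3Al2Si3O12) = 497.415 g/mol.
Mn contributes 0.36 × 54.938 = 19.778 g per mole.
19.778/497.415 = 0.0398 → 3.98%.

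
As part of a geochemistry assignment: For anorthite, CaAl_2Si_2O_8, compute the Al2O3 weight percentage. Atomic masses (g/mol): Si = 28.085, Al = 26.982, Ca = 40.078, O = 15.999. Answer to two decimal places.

36.65 wt%

Formula mass = 278.204 g/mol.
2 Al → 1.0000 mol Al2O3 per formula unit; M(Al2O3) = 101.961, so Al2O3 mass = 101.961 g.
101.961/278.204 × 100 = 36.65 wt%.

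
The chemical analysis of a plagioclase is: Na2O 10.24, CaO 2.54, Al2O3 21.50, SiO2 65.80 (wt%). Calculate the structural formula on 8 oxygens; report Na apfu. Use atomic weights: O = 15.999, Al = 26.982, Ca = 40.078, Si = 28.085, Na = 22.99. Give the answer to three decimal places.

Na2O: 10.24/61.979 = 0.16522 mol → 0.33044 mol Na, 0.16522 mol O.
CaO: 2.54/56.077 = 0.04529 mol → 0.04529 mol Ca, 0.04529 mol O.
Al2O3: 21.50/101.961 = 0.21086 mol → 0.42172 mol Al, 0.63258 mol O.
SiO2: 65.80/60.083 = 1.09515 mol → 1.09515 mol Si, 2.19030 mol O.
Total oxygen = 3.03339 mol. Normalization factor = 8/3.03339 = 2.63731.
Na per 8 O = 0.33044 × 2.63731 = 0.871.

0.871 Na apfu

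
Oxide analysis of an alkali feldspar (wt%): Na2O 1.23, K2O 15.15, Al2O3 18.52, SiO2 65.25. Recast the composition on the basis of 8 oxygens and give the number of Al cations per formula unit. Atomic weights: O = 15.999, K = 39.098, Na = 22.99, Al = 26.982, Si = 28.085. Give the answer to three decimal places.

Na2O (M=61.979): mol = 0.01985; Na = 0.03970, O = 0.01985.
K2O (M=94.195): mol = 0.16084; K = 0.32168, O = 0.16084.
Al2O3 (M=101.961): mol = 0.18164; Al = 0.36328, O = 0.54492.
SiO2 (M=60.083): mol = 1.08600; Si = 1.08600, O = 2.17200.
ΣO = 2.89761; factor = 8/ΣO = 2.76090.
Al apfu = 0.36328 × 2.76090 = 1.003.

1.003 Al apfu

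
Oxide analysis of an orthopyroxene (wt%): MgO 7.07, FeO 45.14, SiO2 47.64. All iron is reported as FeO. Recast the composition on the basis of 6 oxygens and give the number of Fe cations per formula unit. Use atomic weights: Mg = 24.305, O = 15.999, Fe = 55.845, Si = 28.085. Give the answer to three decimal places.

1.578 Fe apfu

MgO (M=40.304): mol = 0.17542; Mg = 0.17542, O = 0.17542.
FeO (M=71.844): mol = 0.62831; Fe = 0.62831, O = 0.62831.
SiO2 (M=60.083): mol = 0.79290; Si = 0.79290, O = 1.58580.
ΣO = 2.38953; factor = 6/ΣO = 2.51095.
Fe apfu = 0.62831 × 2.51095 = 1.578.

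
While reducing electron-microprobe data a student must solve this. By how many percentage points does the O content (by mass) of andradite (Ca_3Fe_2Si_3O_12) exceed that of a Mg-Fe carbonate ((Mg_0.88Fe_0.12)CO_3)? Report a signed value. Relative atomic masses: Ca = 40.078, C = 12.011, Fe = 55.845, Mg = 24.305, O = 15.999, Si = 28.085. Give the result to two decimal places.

-16.70 percentage points

First mineral: 191.988 g O in 508.167 g formula = 37.78 wt% O.
Second mineral: 47.997 g O in 88.098 g formula = 54.48 wt% O.
37.78% − 54.48% gives a difference of -16.70 percentage points.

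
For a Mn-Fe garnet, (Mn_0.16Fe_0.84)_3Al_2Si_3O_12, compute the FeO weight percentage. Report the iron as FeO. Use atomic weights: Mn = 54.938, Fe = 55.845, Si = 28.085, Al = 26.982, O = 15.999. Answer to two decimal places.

36.41 wt%

Molar mass of (Mn_0.16Fe_0.84)_3Al_2Si_3O_12 = 0.48·54.938 + 2.52·55.845 + 2·26.982 + 3·28.085 + 12·15.999 = 497.307 g/mol.
Each formula unit contains 2.52 Fe, equivalent to 2.52/1 = 2.5200 mol FeO.
M(FeO) = 1×55.845 + 1×15.999 = 71.844 g/mol.
Mass of FeO per formula unit = 2.5200 × 71.844 = 181.047 g.
FeO wt% = 181.047 / 497.307 × 100 = 36.41%.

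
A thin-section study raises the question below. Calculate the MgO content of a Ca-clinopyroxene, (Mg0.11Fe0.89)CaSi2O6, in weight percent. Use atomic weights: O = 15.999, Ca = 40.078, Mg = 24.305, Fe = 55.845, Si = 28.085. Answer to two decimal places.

1.81 wt%

Molar mass of (Mg0.11Fe0.89)CaSi2O6 = 0.11*24.305 + 0.89*55.845 + 1*40.078 + 2*28.085 + 6*15.999 = 244.618 g/mol.
Each formula unit contains 0.11 Mg, equivalent to 0.11/1 = 0.1100 mol MgO.
M(MgO) = 1×24.305 + 1×15.999 = 40.304 g/mol.
Mass of MgO per formula unit = 0.1100 × 40.304 = 4.433 g.
MgO wt% = 4.433 / 244.618 × 100 = 1.81%.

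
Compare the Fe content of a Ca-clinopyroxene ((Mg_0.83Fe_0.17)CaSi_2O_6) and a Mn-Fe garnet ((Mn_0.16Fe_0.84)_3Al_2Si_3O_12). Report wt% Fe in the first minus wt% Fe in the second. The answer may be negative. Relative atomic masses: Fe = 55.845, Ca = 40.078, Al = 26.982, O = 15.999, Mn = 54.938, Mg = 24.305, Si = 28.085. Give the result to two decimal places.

-24.02 percentage points

Fe in (Mg_0.83Fe_0.17)CaSi_2O_6: molar mass 221.909 g/mol; 0.17×55.845 = 9.494 g → 4.28 wt%.
Fe in (Mn_0.16Fe_0.84)_3Al_2Si_3O_12: molar mass 497.307 g/mol; 2.52×55.845 = 140.729 g → 28.30 wt%.
Difference = 4.28 − 28.30 = -24.02 percentage points.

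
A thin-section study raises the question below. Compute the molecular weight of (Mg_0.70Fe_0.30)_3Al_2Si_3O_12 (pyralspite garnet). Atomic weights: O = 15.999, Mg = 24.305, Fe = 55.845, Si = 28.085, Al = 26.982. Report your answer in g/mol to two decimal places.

Mg: 2.10 × 24.305 = 51.0405
Fe: 0.90 × 55.845 = 50.2605
Al: 2 × 26.982 = 53.9640
Si: 3 × 28.085 = 84.2550
O: 12 × 15.999 = 191.9880
Summing the contributions gives the formula mass.

431.51 g/mol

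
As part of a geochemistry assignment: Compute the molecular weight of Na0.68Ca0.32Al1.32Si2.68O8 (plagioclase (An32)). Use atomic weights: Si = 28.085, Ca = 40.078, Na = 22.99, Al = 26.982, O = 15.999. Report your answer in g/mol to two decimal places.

267.33 g/mol

Na: 0.68 × 22.99 = 15.6332
Ca: 0.32 × 40.078 = 12.8250
Al: 1.32 × 26.982 = 35.6162
Si: 2.68 × 28.085 = 75.2678
O: 8 × 15.999 = 127.9920
Summing the contributions gives the formula mass.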